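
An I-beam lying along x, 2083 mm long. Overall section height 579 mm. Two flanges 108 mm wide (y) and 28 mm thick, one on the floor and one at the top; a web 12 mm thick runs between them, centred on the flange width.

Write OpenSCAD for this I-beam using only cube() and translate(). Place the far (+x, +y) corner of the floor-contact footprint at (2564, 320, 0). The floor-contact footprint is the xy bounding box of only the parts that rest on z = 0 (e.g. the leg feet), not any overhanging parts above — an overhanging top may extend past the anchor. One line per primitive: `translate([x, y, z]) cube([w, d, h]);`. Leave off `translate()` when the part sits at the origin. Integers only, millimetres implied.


translate([481, 212, 0]) cube([2083, 108, 28]);
translate([481, 260, 28]) cube([2083, 12, 523]);
translate([481, 212, 551]) cube([2083, 108, 28]);


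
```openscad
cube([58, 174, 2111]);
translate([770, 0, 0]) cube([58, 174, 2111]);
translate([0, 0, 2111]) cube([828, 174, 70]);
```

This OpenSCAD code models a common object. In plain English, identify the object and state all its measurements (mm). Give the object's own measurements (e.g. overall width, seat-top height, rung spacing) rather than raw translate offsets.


A door frame. The clear opening is 712 mm wide and 2111 mm high. Two 58 mm wide jambs, 174 mm deep, stand either side of the opening from the floor to the top of the opening. A 70 mm thick head sits across the top of both jambs, spanning the full outside width of the frame.


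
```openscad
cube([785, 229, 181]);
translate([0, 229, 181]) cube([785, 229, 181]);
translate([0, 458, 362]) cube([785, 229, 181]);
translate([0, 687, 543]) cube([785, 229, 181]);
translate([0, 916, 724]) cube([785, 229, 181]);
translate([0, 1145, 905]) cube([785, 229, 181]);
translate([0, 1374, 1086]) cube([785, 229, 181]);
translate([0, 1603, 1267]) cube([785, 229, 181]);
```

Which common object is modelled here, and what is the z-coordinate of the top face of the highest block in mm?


A staircase. The total rise is 1448 mm.

8 identical blocks, each offset up and back from the previous — a staircase. Each step is 181 mm tall and there are 8 of them, so the total rise is 8 × 181 = 1448 mm.


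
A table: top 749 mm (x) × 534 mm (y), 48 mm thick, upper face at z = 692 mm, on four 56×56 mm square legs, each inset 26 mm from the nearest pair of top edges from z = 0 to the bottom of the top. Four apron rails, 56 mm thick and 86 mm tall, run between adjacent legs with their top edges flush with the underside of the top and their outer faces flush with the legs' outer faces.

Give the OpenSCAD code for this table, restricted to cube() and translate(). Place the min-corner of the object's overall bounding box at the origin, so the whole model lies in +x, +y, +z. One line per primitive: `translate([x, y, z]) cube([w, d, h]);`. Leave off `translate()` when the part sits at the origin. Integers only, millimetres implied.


translate([0, 0, 644]) cube([749, 534, 48]);
translate([26, 26, 0]) cube([56, 56, 644]);
translate([667, 26, 0]) cube([56, 56, 644]);
translate([26, 452, 0]) cube([56, 56, 644]);
translate([667, 452, 0]) cube([56, 56, 644]);
translate([82, 26, 558]) cube([585, 56, 86]);
translate([82, 452, 558]) cube([585, 56, 86]);
translate([26, 82, 558]) cube([56, 370, 86]);
translate([667, 82, 558]) cube([56, 370, 86]);


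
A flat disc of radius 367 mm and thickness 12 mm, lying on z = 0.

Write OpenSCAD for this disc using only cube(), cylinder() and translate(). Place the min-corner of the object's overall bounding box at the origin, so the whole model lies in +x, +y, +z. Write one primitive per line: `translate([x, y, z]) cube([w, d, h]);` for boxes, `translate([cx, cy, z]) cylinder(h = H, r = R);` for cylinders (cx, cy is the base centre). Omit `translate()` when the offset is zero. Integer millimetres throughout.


translate([367, 367, 0]) cylinder(h = 12, r = 367);


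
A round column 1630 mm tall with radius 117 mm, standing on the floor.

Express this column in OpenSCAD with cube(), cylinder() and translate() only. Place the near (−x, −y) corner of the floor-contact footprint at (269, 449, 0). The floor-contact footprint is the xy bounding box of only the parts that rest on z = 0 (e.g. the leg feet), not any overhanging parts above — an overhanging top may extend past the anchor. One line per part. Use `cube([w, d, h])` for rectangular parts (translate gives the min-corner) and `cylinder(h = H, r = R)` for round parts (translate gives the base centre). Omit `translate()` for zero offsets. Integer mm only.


translate([386, 566, 0]) cylinder(h = 1630, r = 117);


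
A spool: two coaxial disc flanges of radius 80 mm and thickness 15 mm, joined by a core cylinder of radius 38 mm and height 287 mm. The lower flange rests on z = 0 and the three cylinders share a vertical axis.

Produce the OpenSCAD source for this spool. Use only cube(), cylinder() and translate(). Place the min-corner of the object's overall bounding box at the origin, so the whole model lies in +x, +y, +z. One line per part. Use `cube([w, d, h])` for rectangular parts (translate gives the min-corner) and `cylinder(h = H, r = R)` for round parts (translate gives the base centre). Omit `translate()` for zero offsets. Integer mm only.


translate([80, 80, 0]) cylinder(h = 15, r = 80);
translate([80, 80, 15]) cylinder(h = 287, r = 38);
translate([80, 80, 302]) cylinder(h = 15, r = 80);


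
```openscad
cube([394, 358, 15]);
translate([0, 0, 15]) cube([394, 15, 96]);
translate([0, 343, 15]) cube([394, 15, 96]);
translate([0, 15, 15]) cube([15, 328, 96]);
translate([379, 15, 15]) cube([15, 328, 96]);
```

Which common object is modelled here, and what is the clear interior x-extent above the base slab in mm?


An open box. The internal width is 364 mm.

A 394×358 base slab with four walls standing on it — an open box. The base is 394 mm wide and the walls are 15 mm thick, so the internal width is 394 − 2 × 15 = 364 mm.


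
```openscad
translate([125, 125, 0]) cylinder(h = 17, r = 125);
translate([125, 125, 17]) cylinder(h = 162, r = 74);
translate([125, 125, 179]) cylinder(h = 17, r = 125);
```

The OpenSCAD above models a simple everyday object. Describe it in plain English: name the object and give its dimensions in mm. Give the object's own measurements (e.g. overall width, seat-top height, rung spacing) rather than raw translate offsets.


A spool: two coaxial disc flanges of radius 125 mm and thickness 17 mm, joined by a core cylinder of radius 74 mm and height 162 mm. The lower flange rests on z = 0 and the three cylinders share a vertical axis.


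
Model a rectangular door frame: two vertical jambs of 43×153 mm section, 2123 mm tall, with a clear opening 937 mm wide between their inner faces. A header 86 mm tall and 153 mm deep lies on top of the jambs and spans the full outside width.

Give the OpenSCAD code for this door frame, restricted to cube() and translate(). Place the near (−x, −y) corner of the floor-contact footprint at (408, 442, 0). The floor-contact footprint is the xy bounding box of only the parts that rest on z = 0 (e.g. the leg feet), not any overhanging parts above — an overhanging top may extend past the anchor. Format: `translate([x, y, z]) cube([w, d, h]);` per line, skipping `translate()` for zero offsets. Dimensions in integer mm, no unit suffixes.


translate([408, 442, 0]) cube([43, 153, 2123]);
translate([1388, 442, 0]) cube([43, 153, 2123]);
translate([408, 442, 2123]) cube([1023, 153, 86]);


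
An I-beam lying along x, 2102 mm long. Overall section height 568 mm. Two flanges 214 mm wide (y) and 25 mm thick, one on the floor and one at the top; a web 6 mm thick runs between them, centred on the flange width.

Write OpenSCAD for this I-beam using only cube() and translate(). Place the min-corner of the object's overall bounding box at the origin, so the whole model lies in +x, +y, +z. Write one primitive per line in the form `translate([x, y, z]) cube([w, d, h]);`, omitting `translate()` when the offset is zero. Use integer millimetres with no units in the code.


cube([2102, 214, 25]);
translate([0, 104, 25]) cube([2102, 6, 518]);
translate([0, 0, 543]) cube([2102, 214, 25]);


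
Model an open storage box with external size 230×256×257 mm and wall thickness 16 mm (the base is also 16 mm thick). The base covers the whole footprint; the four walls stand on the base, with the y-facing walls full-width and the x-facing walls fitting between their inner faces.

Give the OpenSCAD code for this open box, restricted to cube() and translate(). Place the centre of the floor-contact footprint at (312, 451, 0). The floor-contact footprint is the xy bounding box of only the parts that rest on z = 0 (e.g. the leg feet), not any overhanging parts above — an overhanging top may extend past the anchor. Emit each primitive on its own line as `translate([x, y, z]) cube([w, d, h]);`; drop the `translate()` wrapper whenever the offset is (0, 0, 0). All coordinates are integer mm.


translate([197, 323, 0]) cube([230, 256, 16]);
translate([197, 323, 16]) cube([230, 16, 241]);
translate([197, 563, 16]) cube([230, 16, 241]);
translate([197, 339, 16]) cube([16, 224, 241]);
translate([411, 339, 16]) cube([16, 224, 241]);


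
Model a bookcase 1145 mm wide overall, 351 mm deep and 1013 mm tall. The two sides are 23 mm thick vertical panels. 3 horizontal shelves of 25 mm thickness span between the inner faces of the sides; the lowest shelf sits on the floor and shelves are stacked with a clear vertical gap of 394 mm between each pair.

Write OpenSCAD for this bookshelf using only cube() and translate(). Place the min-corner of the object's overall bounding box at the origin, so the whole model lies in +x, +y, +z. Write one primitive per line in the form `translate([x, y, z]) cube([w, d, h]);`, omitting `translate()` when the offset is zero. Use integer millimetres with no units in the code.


cube([23, 351, 1013]);
translate([1122, 0, 0]) cube([23, 351, 1013]);
translate([23, 0, 0]) cube([1099, 351, 25]);
translate([23, 0, 419]) cube([1099, 351, 25]);
translate([23, 0, 838]) cube([1099, 351, 25]);


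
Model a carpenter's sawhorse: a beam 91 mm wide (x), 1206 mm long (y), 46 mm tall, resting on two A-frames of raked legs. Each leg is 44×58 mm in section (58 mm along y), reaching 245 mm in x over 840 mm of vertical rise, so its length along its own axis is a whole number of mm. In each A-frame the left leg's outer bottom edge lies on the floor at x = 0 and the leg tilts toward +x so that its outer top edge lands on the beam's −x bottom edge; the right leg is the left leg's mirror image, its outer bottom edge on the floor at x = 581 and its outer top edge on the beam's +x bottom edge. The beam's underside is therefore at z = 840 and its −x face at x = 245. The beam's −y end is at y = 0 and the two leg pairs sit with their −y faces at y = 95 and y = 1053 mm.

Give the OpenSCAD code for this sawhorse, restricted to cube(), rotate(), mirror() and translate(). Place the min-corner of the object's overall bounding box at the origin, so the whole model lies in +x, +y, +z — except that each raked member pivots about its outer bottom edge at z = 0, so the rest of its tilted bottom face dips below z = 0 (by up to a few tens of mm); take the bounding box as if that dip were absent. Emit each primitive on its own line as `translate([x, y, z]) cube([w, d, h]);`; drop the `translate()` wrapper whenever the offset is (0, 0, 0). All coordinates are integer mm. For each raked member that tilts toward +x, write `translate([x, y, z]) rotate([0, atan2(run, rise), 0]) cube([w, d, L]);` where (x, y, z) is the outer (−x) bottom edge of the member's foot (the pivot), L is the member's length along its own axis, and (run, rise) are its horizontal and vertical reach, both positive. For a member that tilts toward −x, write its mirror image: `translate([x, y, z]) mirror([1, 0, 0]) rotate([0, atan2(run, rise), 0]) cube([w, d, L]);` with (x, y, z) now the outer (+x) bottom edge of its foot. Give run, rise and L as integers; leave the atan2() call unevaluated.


translate([245, 0, 840]) cube([91, 1206, 46]);
translate([0, 95, 0]) rotate([0, atan2(245, 840), 0]) cube([44, 58, 875]);
translate([581, 95, 0]) mirror([1, 0, 0]) rotate([0, atan2(245, 840), 0]) cube([44, 58, 875]);
translate([0, 1053, 0]) rotate([0, atan2(245, 840), 0]) cube([44, 58, 875]);
translate([581, 1053, 0]) mirror([1, 0, 0]) rotate([0, atan2(245, 840), 0]) cube([44, 58, 875]);


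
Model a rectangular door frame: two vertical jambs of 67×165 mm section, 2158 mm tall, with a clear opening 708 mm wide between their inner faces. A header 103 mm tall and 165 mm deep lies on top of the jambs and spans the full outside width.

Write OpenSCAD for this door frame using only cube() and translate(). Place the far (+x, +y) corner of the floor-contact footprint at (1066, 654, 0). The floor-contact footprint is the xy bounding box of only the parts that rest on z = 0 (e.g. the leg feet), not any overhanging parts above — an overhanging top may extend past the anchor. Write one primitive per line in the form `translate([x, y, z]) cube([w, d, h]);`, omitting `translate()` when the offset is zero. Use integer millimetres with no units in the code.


translate([224, 489, 0]) cube([67, 165, 2158]);
translate([999, 489, 0]) cube([67, 165, 2158]);
translate([224, 489, 2158]) cube([842, 165, 103]);


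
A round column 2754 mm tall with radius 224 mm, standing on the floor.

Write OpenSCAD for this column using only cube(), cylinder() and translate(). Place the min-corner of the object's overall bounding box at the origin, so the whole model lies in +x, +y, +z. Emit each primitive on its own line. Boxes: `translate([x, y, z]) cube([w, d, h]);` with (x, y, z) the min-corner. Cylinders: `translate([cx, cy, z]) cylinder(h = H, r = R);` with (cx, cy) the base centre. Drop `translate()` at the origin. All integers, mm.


translate([224, 224, 0]) cylinder(h = 2754, r = 224);


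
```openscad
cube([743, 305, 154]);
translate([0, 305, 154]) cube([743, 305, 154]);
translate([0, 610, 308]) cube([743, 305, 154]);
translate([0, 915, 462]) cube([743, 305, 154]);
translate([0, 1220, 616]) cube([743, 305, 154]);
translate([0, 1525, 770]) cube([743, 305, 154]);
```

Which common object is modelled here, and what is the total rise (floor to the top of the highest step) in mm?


A staircase. The total rise is 924 mm.

6 identical blocks, each offset up and back from the previous — a staircase. Each step is 154 mm tall and there are 6 of them, so the total rise is 6 × 154 = 924 mm.


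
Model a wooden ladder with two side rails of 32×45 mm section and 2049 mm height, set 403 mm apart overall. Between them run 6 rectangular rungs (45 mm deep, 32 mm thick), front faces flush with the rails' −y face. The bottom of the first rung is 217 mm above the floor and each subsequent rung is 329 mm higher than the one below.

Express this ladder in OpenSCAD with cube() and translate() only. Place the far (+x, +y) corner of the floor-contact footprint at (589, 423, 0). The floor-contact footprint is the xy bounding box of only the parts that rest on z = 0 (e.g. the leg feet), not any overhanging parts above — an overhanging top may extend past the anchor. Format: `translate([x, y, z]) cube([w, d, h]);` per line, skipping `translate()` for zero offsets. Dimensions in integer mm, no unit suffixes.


translate([186, 378, 0]) cube([32, 45, 2049]);
translate([557, 378, 0]) cube([32, 45, 2049]);
translate([218, 378, 217]) cube([339, 45, 32]);
translate([218, 378, 546]) cube([339, 45, 32]);
translate([218, 378, 875]) cube([339, 45, 32]);
translate([218, 378, 1204]) cube([339, 45, 32]);
translate([218, 378, 1533]) cube([339, 45, 32]);
translate([218, 378, 1862]) cube([339, 45, 32]);


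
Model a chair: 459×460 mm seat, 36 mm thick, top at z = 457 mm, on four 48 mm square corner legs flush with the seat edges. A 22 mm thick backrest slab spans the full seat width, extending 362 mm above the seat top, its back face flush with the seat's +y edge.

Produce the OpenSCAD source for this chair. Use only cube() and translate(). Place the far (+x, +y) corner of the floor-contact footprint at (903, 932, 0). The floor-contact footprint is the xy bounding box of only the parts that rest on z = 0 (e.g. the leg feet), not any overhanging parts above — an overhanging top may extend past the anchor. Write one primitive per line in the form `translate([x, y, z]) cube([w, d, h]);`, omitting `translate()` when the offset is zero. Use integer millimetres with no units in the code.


translate([444, 472, 421]) cube([459, 460, 36]);
translate([444, 472, 0]) cube([48, 48, 421]);
translate([855, 472, 0]) cube([48, 48, 421]);
translate([444, 884, 0]) cube([48, 48, 421]);
translate([855, 884, 0]) cube([48, 48, 421]);
translate([444, 910, 457]) cube([459, 22, 362]);


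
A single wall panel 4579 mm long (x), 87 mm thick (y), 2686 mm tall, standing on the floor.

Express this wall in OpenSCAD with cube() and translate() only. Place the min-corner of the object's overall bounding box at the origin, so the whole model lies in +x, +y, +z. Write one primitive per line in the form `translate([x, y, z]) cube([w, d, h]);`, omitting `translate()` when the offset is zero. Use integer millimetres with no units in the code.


cube([4579, 87, 2686]);


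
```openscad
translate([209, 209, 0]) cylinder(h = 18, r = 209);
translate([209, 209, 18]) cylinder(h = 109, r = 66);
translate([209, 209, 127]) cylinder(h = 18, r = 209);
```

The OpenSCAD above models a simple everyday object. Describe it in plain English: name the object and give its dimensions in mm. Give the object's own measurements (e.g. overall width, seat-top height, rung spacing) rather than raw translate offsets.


A spool: two coaxial disc flanges of radius 209 mm and thickness 18 mm, joined by a core cylinder of radius 66 mm and height 109 mm. The lower flange rests on z = 0 and the three cylinders share a vertical axis.


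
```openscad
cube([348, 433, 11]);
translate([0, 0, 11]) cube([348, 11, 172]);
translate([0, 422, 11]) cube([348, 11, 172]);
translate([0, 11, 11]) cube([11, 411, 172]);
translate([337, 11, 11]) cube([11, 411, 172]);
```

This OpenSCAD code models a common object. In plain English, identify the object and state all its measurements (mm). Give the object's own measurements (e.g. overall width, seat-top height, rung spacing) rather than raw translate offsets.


An open-topped rectangular box: outside dimensions 348×433×183 mm, with a uniform wall and base thickness of 11 mm. The base is a full 348×433 slab on the floor; four walls sit on top of the base. The front and back walls (the −y and +y sides) span the full width; the two side walls fit between them.


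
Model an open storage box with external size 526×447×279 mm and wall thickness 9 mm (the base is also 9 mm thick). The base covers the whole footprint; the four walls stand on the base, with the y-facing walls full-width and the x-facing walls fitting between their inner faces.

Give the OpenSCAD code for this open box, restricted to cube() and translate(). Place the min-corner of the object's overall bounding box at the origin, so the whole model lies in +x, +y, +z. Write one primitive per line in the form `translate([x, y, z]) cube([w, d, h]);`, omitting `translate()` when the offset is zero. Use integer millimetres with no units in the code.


cube([526, 447, 9]);
translate([0, 0, 9]) cube([526, 9, 270]);
translate([0, 438, 9]) cube([526, 9, 270]);
translate([0, 9, 9]) cube([9, 429, 270]);
translate([517, 9, 9]) cube([9, 429, 270]);


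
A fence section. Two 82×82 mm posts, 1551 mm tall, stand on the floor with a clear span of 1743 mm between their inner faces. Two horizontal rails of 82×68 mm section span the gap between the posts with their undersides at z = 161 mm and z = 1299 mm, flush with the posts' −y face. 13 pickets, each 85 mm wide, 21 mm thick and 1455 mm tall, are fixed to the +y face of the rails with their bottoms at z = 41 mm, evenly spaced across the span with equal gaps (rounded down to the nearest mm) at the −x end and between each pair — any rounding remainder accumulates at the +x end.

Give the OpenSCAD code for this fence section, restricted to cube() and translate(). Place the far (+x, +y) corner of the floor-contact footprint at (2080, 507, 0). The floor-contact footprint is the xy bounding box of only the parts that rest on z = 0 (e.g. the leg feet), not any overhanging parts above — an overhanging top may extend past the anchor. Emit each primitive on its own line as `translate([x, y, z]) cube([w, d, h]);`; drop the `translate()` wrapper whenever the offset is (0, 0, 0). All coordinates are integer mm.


translate([173, 425, 0]) cube([82, 82, 1551]);
translate([1998, 425, 0]) cube([82, 82, 1551]);
translate([255, 425, 161]) cube([1743, 82, 68]);
translate([255, 425, 1299]) cube([1743, 82, 68]);
translate([300, 507, 41]) cube([85, 21, 1455]);
translate([430, 507, 41]) cube([85, 21, 1455]);
translate([560, 507, 41]) cube([85, 21, 1455]);
translate([690, 507, 41]) cube([85, 21, 1455]);
translate([820, 507, 41]) cube([85, 21, 1455]);
translate([950, 507, 41]) cube([85, 21, 1455]);
translate([1080, 507, 41]) cube([85, 21, 1455]);
translate([1210, 507, 41]) cube([85, 21, 1455]);
translate([1340, 507, 41]) cube([85, 21, 1455]);
translate([1470, 507, 41]) cube([85, 21, 1455]);
translate([1600, 507, 41]) cube([85, 21, 1455]);
translate([1730, 507, 41]) cube([85, 21, 1455]);
translate([1860, 507, 41]) cube([85, 21, 1455]);


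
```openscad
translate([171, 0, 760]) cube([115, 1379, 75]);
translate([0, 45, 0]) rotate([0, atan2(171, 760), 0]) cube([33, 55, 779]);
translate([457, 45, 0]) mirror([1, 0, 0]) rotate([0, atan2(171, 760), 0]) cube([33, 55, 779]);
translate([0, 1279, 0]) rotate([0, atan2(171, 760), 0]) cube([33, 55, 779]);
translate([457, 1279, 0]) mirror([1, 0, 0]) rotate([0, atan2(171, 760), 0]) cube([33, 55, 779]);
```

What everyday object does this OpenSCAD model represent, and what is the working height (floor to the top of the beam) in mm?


A sawhorse. The overall height is 835 mm.

A beam across two mirrored pairs of raked legs — a sawhorse. The beam's underside is at z = 760 (matching the legs' vertical rise in atan2(171, 760)) and the beam is 75 mm tall, so its top is at 760 + 75 = 835 mm. The raked legs top out at the beam's underside, so that is the highest point.


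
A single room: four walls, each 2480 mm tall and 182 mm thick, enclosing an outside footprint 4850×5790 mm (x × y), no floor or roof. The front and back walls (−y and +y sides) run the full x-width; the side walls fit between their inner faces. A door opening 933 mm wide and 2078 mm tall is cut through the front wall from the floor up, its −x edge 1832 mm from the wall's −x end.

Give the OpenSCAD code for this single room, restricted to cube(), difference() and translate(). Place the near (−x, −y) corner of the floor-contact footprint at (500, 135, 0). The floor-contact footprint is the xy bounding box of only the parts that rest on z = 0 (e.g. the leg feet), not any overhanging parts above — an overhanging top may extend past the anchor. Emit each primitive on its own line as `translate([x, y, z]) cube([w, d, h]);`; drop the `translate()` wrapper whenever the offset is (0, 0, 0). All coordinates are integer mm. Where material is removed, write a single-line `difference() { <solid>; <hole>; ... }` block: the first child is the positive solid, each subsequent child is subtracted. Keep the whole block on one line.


difference() { translate([500, 135, 0]) cube([4850, 182, 2480]); translate([2332, 135, 0]) cube([933, 182, 2078]); }
translate([500, 5743, 0]) cube([4850, 182, 2480]);
translate([500, 317, 0]) cube([182, 5426, 2480]);
translate([5168, 317, 0]) cube([182, 5426, 2480]);


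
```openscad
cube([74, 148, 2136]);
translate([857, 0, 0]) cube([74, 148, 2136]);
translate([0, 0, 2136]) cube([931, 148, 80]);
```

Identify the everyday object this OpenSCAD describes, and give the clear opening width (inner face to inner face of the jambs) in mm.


A door frame. The clear opening width is 783 mm.

Two 2136 mm tall posts with a header on top — a door frame. The left jamb is 74 mm wide at x = 0; the right jamb starts at x = 857. The clear opening is 857 − 74 = 783 mm.


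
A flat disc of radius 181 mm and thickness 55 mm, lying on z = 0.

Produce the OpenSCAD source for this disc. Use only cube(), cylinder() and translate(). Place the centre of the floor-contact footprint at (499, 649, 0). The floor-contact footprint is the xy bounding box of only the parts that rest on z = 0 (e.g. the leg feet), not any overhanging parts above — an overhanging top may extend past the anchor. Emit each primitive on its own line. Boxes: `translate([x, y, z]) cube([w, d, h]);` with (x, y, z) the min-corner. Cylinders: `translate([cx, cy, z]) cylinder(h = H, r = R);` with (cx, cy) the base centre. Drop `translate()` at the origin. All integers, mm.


translate([499, 649, 0]) cylinder(h = 55, r = 181);


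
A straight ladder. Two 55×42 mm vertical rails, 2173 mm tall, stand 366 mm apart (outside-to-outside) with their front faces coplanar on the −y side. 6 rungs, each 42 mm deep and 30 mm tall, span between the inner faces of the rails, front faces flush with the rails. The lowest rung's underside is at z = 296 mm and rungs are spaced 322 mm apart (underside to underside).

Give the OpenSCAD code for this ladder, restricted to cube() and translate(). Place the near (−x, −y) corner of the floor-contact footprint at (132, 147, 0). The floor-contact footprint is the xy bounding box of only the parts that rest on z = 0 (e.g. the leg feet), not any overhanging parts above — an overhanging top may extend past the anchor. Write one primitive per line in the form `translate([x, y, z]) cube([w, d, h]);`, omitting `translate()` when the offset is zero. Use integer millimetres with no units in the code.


translate([132, 147, 0]) cube([55, 42, 2173]);
translate([443, 147, 0]) cube([55, 42, 2173]);
translate([187, 147, 296]) cube([256, 42, 30]);
translate([187, 147, 618]) cube([256, 42, 30]);
translate([187, 147, 940]) cube([256, 42, 30]);
translate([187, 147, 1262]) cube([256, 42, 30]);
translate([187, 147, 1584]) cube([256, 42, 30]);
translate([187, 147, 1906]) cube([256, 42, 30]);


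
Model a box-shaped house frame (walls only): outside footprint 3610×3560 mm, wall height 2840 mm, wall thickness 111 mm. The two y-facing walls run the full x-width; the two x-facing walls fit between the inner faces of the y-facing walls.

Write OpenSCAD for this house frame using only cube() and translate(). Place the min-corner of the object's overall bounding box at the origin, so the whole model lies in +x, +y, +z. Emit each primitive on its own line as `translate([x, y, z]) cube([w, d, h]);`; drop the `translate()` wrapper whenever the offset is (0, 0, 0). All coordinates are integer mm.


cube([3610, 111, 2840]);
translate([0, 3449, 0]) cube([3610, 111, 2840]);
translate([0, 111, 0]) cube([111, 3338, 2840]);
translate([3499, 111, 0]) cube([111, 3338, 2840]);


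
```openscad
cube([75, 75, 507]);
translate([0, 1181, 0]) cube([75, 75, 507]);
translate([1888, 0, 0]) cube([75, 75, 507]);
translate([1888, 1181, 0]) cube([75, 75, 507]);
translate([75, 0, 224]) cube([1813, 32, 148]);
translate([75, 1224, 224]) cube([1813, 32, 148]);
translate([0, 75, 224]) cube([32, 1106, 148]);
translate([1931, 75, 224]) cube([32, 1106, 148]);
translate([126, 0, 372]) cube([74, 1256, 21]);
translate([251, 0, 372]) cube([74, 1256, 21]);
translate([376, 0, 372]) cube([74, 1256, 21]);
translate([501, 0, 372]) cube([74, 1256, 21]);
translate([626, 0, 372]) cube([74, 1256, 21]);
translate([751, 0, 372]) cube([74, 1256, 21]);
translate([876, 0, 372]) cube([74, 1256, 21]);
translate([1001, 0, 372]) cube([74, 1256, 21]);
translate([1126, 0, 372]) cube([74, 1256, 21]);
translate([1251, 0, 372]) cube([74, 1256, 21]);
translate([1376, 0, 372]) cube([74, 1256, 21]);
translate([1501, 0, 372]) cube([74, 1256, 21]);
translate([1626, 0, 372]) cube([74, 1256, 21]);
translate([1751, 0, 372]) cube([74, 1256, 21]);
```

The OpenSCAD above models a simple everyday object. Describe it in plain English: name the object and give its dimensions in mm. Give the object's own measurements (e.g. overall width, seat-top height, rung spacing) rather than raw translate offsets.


A bed frame 1963 mm long (x) by 1256 mm wide (y). Four 75×75 mm corner posts, 507 mm tall, at the corners of the footprint. Four rails of 32 mm thickness and 148 mm height run between adjacent posts with their undersides at z = 224 mm, their outer faces flush with the outside of the frame (the two x-running rails run between the posts' inner faces; the two y-running rails run between the posts' inner faces). 14 slats, each 74 mm wide (x) and 21 mm thick, lie across the top of the two x-running rails, running the full 1256 mm width of the frame in y; along x they sit between the end posts with a 51 mm gap after the −x posts and between neighbouring slats, leaving 63 mm before the +x posts.


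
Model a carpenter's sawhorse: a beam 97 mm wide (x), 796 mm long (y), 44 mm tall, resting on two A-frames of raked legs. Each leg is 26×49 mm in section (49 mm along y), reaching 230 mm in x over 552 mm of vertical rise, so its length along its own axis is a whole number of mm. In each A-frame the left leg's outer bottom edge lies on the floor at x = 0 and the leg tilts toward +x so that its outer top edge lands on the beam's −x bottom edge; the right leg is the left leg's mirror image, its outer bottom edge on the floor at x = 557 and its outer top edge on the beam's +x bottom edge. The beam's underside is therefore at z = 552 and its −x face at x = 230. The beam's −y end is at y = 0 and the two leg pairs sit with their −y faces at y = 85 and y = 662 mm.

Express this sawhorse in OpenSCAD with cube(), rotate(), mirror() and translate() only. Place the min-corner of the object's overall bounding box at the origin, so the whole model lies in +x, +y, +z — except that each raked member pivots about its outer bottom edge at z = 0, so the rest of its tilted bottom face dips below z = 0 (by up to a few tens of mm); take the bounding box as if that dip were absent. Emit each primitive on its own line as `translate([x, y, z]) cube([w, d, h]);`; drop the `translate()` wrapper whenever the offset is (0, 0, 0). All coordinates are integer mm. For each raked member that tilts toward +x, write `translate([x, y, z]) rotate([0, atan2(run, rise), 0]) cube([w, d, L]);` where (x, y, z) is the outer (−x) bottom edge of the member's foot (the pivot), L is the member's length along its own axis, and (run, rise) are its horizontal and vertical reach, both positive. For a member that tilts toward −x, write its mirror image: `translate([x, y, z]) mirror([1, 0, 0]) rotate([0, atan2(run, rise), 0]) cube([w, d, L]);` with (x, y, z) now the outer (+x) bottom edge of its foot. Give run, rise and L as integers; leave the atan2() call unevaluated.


translate([230, 0, 552]) cube([97, 796, 44]);
translate([0, 85, 0]) rotate([0, atan2(230, 552), 0]) cube([26, 49, 598]);
translate([557, 85, 0]) mirror([1, 0, 0]) rotate([0, atan2(230, 552), 0]) cube([26, 49, 598]);
translate([0, 662, 0]) rotate([0, atan2(230, 552), 0]) cube([26, 49, 598]);
translate([557, 662, 0]) mirror([1, 0, 0]) rotate([0, atan2(230, 552), 0]) cube([26, 49, 598]);


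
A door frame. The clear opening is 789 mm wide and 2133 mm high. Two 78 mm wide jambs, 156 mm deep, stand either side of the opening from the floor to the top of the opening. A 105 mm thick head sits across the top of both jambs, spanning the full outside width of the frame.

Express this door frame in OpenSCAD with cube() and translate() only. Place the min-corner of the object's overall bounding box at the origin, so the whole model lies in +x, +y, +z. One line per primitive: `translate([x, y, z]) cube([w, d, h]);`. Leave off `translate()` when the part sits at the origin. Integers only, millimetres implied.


cube([78, 156, 2133]);
translate([867, 0, 0]) cube([78, 156, 2133]);
translate([0, 0, 2133]) cube([945, 156, 105]);


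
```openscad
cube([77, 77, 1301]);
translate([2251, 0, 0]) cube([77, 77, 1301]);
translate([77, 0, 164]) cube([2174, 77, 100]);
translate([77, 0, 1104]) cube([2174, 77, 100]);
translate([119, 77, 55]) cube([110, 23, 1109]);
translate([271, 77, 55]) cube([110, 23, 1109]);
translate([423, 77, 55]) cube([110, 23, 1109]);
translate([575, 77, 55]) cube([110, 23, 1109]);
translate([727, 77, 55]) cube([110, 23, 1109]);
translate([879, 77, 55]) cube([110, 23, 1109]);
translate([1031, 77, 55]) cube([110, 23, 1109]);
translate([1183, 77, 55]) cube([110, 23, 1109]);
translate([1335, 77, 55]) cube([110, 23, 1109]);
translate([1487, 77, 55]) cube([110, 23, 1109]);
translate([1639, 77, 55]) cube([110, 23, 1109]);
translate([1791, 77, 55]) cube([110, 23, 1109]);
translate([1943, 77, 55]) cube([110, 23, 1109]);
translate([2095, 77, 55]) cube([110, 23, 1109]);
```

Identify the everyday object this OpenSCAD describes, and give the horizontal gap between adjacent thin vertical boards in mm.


A fence section. The picket gap is 42 mm.

Two posts, two rails, 14 pickets — a fence section. Span 2174 mm holds 14 pickets of 110 mm with 15 equal gaps: ⌊(2174 − 14·110) / 15⌋ = 42 mm.


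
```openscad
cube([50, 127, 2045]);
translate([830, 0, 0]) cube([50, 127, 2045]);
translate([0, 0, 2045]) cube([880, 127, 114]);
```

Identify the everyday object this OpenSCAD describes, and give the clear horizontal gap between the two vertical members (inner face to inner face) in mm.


A door frame. The clear opening width is 780 mm.

Two 2045 mm tall posts with a header on top — a door frame. The left jamb is 50 mm wide at x = 0; the right jamb starts at x = 830. The clear opening is 830 − 50 = 780 mm.


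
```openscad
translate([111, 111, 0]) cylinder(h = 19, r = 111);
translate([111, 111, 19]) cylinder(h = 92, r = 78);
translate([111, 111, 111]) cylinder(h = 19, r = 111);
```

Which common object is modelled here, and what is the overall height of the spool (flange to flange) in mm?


A spool. The overall height is 130 mm.

Three coaxial cylinders, large–small–large — a spool. Two 19 mm flanges and a 92 mm core give 19 + 92 + 19 = 130 mm.


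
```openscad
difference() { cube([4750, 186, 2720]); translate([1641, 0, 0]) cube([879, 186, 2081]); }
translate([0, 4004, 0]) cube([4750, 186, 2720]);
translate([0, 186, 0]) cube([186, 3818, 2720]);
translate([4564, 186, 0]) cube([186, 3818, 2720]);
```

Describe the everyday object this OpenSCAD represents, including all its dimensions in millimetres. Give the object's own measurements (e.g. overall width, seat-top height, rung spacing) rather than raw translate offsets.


A single room: four walls, each 2720 mm tall and 186 mm thick, enclosing an outside footprint 4750×4190 mm (x × y), no floor or roof. The front and back walls (−y and +y sides) run the full x-width; the side walls fit between their inner faces. A door opening 879 mm wide and 2081 mm tall is cut through the front wall from the floor up, its −x edge 1641 mm from the wall's −x end.


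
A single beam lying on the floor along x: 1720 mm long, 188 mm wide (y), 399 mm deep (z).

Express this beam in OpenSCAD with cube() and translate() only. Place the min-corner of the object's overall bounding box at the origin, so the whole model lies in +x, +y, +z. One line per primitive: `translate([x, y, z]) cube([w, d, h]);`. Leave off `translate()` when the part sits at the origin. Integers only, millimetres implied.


cube([1720, 188, 399]);


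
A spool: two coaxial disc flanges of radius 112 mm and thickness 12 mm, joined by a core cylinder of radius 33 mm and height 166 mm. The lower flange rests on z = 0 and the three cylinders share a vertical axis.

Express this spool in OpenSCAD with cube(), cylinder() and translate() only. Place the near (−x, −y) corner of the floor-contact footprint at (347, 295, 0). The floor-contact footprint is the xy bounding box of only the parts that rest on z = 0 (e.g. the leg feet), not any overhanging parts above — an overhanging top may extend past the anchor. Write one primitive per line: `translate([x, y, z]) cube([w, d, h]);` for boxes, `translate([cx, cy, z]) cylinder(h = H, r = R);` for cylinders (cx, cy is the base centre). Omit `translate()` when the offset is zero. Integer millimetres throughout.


translate([459, 407, 0]) cylinder(h = 12, r = 112);
translate([459, 407, 12]) cylinder(h = 166, r = 33);
translate([459, 407, 178]) cylinder(h = 12, r = 112);


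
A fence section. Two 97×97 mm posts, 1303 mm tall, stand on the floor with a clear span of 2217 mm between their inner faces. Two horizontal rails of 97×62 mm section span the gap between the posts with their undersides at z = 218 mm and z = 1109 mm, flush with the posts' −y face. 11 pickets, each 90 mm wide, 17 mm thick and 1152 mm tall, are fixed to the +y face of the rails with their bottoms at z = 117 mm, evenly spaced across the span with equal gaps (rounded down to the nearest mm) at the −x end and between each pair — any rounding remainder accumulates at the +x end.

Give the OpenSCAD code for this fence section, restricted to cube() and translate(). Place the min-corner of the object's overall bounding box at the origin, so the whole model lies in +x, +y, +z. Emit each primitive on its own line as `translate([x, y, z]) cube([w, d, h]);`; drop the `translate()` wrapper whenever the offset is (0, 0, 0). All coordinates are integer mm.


cube([97, 97, 1303]);
translate([2314, 0, 0]) cube([97, 97, 1303]);
translate([97, 0, 218]) cube([2217, 97, 62]);
translate([97, 0, 1109]) cube([2217, 97, 62]);
translate([199, 97, 117]) cube([90, 17, 1152]);
translate([391, 97, 117]) cube([90, 17, 1152]);
translate([583, 97, 117]) cube([90, 17, 1152]);
translate([775, 97, 117]) cube([90, 17, 1152]);
translate([967, 97, 117]) cube([90, 17, 1152]);
translate([1159, 97, 117]) cube([90, 17, 1152]);
translate([1351, 97, 117]) cube([90, 17, 1152]);
translate([1543, 97, 117]) cube([90, 17, 1152]);
translate([1735, 97, 117]) cube([90, 17, 1152]);
translate([1927, 97, 117]) cube([90, 17, 1152]);
translate([2119, 97, 117]) cube([90, 17, 1152]);


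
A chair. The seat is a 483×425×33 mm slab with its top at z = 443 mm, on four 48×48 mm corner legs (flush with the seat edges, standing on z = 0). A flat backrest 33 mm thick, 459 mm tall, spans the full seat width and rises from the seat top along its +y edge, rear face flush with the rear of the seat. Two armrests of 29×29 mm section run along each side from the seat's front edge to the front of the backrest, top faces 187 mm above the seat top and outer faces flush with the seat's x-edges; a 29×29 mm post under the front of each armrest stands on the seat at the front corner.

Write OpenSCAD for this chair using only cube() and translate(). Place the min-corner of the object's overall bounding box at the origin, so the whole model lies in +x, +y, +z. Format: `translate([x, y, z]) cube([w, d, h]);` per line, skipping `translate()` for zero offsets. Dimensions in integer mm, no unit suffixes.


translate([0, 0, 410]) cube([483, 425, 33]);
cube([48, 48, 410]);
translate([435, 0, 0]) cube([48, 48, 410]);
translate([0, 377, 0]) cube([48, 48, 410]);
translate([435, 377, 0]) cube([48, 48, 410]);
translate([0, 392, 443]) cube([483, 33, 459]);
translate([0, 0, 601]) cube([29, 392, 29]);
translate([454, 0, 601]) cube([29, 392, 29]);
translate([0, 0, 443]) cube([29, 29, 158]);
translate([454, 0, 443]) cube([29, 29, 158]);


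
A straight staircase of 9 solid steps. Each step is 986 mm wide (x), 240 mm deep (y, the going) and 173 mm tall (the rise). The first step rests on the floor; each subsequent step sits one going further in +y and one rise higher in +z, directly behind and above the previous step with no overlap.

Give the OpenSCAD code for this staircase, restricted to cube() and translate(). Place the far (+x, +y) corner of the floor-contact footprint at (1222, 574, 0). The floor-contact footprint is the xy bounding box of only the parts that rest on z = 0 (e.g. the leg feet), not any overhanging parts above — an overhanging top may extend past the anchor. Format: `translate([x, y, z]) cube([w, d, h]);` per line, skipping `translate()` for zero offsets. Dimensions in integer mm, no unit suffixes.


translate([236, 334, 0]) cube([986, 240, 173]);
translate([236, 574, 173]) cube([986, 240, 173]);
translate([236, 814, 346]) cube([986, 240, 173]);
translate([236, 1054, 519]) cube([986, 240, 173]);
translate([236, 1294, 692]) cube([986, 240, 173]);
translate([236, 1534, 865]) cube([986, 240, 173]);
translate([236, 1774, 1038]) cube([986, 240, 173]);
translate([236, 2014, 1211]) cube([986, 240, 173]);
translate([236, 2254, 1384]) cube([986, 240, 173]);
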